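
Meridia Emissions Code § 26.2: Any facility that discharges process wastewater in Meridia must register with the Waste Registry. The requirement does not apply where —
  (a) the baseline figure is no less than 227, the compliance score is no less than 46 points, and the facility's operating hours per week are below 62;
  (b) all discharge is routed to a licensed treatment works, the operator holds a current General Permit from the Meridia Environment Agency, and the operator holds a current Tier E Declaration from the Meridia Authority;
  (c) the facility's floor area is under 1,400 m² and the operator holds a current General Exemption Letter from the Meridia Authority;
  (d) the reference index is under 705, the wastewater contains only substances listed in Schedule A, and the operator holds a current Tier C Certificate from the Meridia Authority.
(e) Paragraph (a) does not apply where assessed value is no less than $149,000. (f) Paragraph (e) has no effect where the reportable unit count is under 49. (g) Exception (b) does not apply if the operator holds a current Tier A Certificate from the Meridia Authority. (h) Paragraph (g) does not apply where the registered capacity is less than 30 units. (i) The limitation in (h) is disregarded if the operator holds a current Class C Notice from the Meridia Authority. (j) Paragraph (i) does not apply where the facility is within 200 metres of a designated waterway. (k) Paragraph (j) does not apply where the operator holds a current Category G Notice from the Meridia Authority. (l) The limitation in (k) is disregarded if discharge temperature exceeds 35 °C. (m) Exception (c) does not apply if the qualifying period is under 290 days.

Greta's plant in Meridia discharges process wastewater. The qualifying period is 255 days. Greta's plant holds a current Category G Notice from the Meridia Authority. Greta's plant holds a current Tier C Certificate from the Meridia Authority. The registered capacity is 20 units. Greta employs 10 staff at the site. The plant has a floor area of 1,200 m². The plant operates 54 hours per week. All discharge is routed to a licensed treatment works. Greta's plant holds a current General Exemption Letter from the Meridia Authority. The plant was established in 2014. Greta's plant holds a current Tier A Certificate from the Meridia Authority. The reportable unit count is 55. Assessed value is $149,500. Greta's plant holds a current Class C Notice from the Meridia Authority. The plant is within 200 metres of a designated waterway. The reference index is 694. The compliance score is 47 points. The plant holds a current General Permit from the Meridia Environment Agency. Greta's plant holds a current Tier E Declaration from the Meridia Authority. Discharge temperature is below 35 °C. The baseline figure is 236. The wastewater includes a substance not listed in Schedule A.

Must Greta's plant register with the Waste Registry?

Yes — Greta's plant must register with the Waste Registry.

Exception (a)'s conditions are all satisfied: the baseline figure is 236, meeting the 227 threshold; the compliance score is 47 points, meeting the 46 points threshold; the facility's operating hours per week are 54, below the 62 limit. But: (e) operates against (a): assessed value is $149,500, meeting the $149,000 threshold. (f) is inapplicable (the reportable unit count is 55, not under 49), so (e) stands. Exception (a) does not apply.
Exception (b) is satisfied on its face — discharge is routed to a licensed treatment works; a current General Permit is held; a current Tier E Declaration is held. But: (g) is engaged — a current Tier A Certificate is held. (h) would limit (g) — the registered capacity is 20 units, less than the 30 units limit — but (i) sets (h) aside: (i) applies — a current Class C Notice is held. (j) operates (the plant is within 200 m of a designated waterway), but yields to (k): (k) operates — a current Category G Notice is held. (l) does not operate here (discharge temperature is below 35 °C), so (k) stands. (b) is therefore removed.
Exception (c): the facility's floor area is 1,200 m², under the 1,400 m² limit; a current General Exemption Letter is held — every condition holds. But: (m) applies — the qualifying period is 255 days, under the 290 days limit. (c) is therefore removed.
Exception (d) fails — the wastewater includes a non-Schedule-A substance.
Every exception is unavailable, so the rule governs.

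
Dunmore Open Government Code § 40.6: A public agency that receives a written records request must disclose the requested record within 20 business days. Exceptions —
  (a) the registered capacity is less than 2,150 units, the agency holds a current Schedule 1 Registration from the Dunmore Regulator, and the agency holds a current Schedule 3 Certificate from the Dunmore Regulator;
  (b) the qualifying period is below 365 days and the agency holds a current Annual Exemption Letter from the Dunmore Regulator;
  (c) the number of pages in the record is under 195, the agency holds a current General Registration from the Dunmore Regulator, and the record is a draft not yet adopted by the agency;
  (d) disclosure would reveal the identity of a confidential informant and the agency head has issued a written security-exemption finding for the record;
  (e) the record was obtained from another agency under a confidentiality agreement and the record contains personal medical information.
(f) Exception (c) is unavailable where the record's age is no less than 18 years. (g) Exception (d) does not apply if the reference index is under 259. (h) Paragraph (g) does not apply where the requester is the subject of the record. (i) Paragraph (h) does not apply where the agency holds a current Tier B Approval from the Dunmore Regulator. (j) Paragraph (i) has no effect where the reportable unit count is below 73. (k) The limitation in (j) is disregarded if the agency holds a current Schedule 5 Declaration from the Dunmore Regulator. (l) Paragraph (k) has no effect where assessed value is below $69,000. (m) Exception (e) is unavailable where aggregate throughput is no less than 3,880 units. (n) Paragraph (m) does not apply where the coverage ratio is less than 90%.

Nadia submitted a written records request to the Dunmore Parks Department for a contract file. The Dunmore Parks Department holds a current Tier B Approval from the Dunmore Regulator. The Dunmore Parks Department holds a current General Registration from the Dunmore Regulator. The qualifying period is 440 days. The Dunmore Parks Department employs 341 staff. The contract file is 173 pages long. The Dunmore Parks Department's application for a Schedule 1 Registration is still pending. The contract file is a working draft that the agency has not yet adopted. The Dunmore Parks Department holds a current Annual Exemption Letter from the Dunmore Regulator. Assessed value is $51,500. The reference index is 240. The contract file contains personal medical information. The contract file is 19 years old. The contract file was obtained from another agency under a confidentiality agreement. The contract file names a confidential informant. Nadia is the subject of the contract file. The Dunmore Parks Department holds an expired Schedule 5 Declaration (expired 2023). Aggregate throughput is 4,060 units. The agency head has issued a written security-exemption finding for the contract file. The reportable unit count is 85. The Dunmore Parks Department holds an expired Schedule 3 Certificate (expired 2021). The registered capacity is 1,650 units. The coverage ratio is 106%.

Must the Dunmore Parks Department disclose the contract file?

Exception (a) fails — there is no Schedule 1 Registration in force.
Exception (b) requires that the qualifying period is below 365 days; but the qualifying period is 440 days, not below 365 days, so (b) is unavailable.
All of (c)'s requirements are met (the number of pages in the record is 173, under the 195 limit; a current General Registration is held; the contract file is an unadopted draft). Turning to paragraph (f): (f) operates against (c): the record's age is 19 years, meeting the 18 years threshold. Exception (c) does not apply.
All of (d)'s requirements are met (the contract file names a confidential informant; a written security-exemption finding has been issued). But: (g) is engaged — the reference index is 240, under the 259 limit. (h) operates (Nadia is the subject of the contract file), but yields to (i): (i) operates against (h): a current Tier B Approval is held. (j) is not engaged (the reportable unit count is 85, not below 73), so (i) stands. So (d) is unavailable.
All of (e)'s requirements are met (the contract file was obtained under a confidentiality agreement; the contract file contains personal medical information). But applying paragraphs (m)–(n): (m) operates against (e): aggregate throughput is 4,060 units, meeting the 3,880 units threshold. (n) is not triggered (the coverage ratio is 106%, not less than 90%), so (m) stands. So (e) is unavailable.
No exception displaces § 40.6.

Yes — the Dunmore Parks Department must disclose the contract file.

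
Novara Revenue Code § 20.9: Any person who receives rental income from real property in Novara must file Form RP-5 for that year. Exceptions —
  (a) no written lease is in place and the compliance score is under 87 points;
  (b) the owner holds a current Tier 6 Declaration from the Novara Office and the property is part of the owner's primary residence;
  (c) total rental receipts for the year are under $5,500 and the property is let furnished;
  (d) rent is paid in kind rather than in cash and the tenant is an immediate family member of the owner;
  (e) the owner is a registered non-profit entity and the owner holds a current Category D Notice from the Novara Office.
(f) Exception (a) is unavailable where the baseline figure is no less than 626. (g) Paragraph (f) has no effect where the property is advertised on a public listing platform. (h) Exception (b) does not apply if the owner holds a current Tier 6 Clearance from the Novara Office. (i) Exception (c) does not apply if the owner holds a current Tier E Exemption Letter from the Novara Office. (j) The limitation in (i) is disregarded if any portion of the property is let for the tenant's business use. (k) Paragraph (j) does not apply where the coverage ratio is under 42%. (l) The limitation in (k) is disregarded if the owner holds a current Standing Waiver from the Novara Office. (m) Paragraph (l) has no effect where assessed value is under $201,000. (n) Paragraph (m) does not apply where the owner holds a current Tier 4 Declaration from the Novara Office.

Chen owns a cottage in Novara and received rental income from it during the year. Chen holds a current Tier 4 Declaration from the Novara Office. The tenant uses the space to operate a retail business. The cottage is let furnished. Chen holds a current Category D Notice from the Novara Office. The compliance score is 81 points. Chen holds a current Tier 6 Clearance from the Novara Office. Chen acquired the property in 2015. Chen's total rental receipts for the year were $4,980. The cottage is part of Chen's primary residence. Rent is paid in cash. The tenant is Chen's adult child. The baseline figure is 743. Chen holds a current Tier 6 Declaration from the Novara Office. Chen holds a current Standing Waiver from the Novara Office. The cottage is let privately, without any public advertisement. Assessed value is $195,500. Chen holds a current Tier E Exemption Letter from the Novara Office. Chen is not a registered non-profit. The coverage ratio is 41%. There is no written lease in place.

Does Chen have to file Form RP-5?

Exception (a) is satisfied on its face — there is no written lease; the compliance score is 81 points, under the 87 points limit. However, paragraphs (f)–(g) must be considered: (f) operates against (a): the baseline figure is 743, meeting the 626 threshold. (g) is inapplicable (the property is let privately without advertisement), so (f) stands. (a) is therefore removed.
Exception (b) is satisfied on its face — a current Tier 6 Declaration is held; the cottage is part of the primary residence. But applying paragraph (h): (h) operates against (b): a current Tier 6 Clearance is held. Exception (b) does not apply.
Exception (c) is satisfied on its face — total rental receipts for the year are $4,980, under the $5,500 limit; the property is let furnished. Applying paragraphs (i)–(n): (i) operates (a current Tier E Exemption Letter is held), but is displaced by (j): (j) is triggered — the space is let for business use. (k) would limit (j) — the coverage ratio is 41%, under the 42% limit — but (l) sets (k) aside: (l) operates against (k): a current Standing Waiver is held. (m) operates (assessed value is $195,500, under the $201,000 limit), but is overridden by (n): (n) is engaged — a current Tier 4 Declaration is held. So (c) applies.
Exception (d) fails — rent is paid in cash.
Exception (e) requires that the owner is a registered non-profit entity; but Chen is not a registered non-profit, so (e) is unavailable.

No — exception (c) applies; Chen is not required to file Form RP-5.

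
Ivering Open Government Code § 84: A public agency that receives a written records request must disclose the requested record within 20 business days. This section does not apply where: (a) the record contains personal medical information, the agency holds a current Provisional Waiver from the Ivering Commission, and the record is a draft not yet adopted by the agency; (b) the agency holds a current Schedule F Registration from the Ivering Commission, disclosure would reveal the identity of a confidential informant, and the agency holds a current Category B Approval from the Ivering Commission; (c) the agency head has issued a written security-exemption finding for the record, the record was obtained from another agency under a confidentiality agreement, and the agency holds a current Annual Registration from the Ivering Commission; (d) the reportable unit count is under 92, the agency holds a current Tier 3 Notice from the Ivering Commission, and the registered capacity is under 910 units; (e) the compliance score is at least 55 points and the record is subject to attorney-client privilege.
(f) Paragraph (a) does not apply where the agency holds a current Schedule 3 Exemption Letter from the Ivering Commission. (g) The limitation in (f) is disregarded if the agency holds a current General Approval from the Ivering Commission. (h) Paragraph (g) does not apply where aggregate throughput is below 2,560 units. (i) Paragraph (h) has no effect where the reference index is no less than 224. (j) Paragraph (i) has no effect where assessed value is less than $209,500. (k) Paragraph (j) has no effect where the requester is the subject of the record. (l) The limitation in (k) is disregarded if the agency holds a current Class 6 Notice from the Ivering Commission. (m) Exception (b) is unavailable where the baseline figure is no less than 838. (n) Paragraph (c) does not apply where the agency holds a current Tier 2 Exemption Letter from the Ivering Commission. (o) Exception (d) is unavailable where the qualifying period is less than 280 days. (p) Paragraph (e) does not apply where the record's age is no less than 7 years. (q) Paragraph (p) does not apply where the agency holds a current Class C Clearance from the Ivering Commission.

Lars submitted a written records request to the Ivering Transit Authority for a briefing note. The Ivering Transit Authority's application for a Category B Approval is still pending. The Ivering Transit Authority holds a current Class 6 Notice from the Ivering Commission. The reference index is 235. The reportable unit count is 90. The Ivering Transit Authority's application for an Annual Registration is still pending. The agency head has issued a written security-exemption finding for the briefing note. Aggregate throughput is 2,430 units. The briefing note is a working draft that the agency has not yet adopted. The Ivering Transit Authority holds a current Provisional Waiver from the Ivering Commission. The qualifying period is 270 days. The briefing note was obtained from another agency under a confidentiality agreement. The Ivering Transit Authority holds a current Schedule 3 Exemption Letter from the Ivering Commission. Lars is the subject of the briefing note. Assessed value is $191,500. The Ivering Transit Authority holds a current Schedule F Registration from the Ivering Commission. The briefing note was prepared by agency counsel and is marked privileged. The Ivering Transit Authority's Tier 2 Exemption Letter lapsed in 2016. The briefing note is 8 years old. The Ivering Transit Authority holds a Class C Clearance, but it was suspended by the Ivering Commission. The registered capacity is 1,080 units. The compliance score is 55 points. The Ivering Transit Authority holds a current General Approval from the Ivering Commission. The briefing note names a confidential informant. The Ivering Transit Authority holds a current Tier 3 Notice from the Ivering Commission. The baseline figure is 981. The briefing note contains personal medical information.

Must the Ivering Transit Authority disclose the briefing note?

Exception (a)'s conditions are all satisfied: the briefing note contains personal medical information; a current Provisional Waiver is held; the briefing note is an unadopted draft. Turning to paragraphs (f)–(l): (f) operates against (a): a current Schedule 3 Exemption Letter is held. (g) is engaged (a current General Approval is held), but is itself disapplied by (h): (h) operates against (g): aggregate throughput is 2,430 units, below the 2,560 units limit. (i) would limit (h) — the reference index is 235, meeting the 224 threshold — but (j) sets (i) aside: (j) is engaged — assessed value is $191,500, less than the $209,500 limit. (k) would limit (j) — Lars is the subject of the briefing note — but (l) sets (k) aside: (l) is triggered — a current Class 6 Notice is held. So (a) is unavailable.
Exception (b) requires that the agency holds a current Category B Approval from the Ivering Commission; but there is no Category B Approval in force, so (b) is unavailable.
Exception (c) does not apply: there is no Annual Registration in force.
Exception (d) fails — the registered capacity is 1,080 units, not under 910 units.
All of (e)'s requirements are met (the compliance score is 55 points, meeting the 55 points threshold; the briefing note is privileged). However, paragraphs (p)–(q) must be considered: (p) operates — the record's age is 8 years, meeting the 7 years threshold. (q), which would lift (p), is not triggered — the Class C Clearance is not current. (e) is therefore removed.
No exception applies. The general rule governs.

Yes — the Ivering Transit Authority must disclose the briefing note.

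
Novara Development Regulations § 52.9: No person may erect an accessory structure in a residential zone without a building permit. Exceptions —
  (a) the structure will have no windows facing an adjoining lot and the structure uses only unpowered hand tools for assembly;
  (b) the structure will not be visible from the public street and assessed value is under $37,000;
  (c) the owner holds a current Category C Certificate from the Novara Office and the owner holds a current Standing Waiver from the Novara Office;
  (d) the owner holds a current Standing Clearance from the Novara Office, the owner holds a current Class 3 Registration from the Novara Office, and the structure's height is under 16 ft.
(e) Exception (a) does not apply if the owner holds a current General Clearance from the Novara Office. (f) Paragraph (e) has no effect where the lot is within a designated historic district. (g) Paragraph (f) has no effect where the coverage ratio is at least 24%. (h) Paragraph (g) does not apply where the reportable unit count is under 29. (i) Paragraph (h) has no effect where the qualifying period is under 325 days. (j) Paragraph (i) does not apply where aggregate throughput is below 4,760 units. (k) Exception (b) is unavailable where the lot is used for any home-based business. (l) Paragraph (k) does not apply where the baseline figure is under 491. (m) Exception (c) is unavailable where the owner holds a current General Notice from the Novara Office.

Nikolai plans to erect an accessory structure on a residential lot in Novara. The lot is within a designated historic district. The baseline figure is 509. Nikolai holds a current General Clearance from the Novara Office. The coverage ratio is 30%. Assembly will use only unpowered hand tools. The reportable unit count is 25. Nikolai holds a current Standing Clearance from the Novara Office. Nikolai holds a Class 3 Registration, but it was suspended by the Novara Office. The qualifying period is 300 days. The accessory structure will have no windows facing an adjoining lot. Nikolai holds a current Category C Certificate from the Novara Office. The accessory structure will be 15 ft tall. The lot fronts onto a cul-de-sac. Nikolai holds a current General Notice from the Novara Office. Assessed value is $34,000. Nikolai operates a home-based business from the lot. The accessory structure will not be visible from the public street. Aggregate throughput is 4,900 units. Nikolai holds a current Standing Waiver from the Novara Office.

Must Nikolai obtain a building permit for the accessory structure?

Yes — Nikolai must obtain a building permit.

Exception (a): no windows face an adjoining lot; assembly uses only hand tools — every condition holds. But: (e) applies — a current General Clearance is held. (f) would limit (e) — the lot is in a historic district — but (g) sets (f) aside: (g) operates against (f): the coverage ratio is 30%, meeting the 24% threshold. (h) would limit (g) — the reportable unit count is 25, under the 29 limit — but (i) sets (h) aside: (i) operates — the qualifying period is 300 days, under the 325 days limit. (j), which would lift (i), is not engaged — aggregate throughput is 4,900 units, not below 4,760 units. Exception (a) does not apply.
Exception (b) is satisfied on its face — the structure will not be visible from the street; assessed value is $34,000, under the $37,000 limit. But applying paragraphs (k)–(l): (k) applies — a home-based business operates on the lot. (l) is not triggered (the baseline figure is 509, not under 491), so (k) stands. So (b) is unavailable.
Exception (c) is satisfied on its face — a current Category C Certificate is held; a current Standing Waiver is held. But applying paragraph (m): (m) operates against (c): a current General Notice is held. So (c) is unavailable.
Exception (d) requires that the owner holds a current Class 3 Registration from the Novara Office; but no current Class 3 Registration is held, so (d) is unavailable.
Every exception is unavailable, so the rule governs.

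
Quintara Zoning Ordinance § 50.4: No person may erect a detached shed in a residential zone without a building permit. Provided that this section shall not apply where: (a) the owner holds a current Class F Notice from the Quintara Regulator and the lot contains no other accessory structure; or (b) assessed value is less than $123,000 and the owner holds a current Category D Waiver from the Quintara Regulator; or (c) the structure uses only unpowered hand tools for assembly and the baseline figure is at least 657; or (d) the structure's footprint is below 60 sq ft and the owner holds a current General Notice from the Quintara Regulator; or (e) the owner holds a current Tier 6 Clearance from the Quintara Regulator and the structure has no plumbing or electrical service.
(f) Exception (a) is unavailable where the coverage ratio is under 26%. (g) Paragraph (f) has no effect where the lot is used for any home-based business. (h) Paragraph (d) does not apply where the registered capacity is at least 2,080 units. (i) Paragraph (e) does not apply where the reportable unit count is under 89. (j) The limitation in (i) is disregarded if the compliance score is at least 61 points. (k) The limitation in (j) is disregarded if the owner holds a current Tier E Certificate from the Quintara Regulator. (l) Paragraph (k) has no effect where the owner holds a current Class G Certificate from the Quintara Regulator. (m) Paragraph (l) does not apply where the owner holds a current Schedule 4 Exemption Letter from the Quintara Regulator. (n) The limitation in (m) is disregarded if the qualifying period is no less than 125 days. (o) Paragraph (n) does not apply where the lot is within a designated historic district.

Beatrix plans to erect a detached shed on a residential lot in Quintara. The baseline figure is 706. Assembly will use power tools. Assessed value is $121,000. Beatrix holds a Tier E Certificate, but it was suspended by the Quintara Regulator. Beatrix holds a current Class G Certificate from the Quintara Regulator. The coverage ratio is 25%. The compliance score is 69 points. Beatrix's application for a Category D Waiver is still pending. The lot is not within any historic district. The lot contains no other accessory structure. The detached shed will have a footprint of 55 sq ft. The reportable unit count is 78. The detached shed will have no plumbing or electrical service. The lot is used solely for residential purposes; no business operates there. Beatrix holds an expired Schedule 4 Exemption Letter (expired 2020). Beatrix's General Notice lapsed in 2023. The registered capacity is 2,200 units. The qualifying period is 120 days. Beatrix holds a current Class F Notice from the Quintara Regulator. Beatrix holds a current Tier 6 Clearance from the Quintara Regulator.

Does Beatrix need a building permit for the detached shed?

No — exception (e) applies; Beatrix does not need a building permit.

All of (a)'s requirements are met (a current Class F Notice is held; the lot has no other accessory structure). But applying paragraphs (f)–(g): (f) applies — the coverage ratio is 25%, under the 26% limit. (g), which would lift (f), is not engaged — the lot is solely residential. Exception (a) does not apply.
Exception (b) fails — no current Category D Waiver is held.
Exception (c) does not apply: assembly uses power tools.
Exception (d) does not apply: no current General Notice is held.
All of (e)'s requirements are met (a current Tier 6 Clearance is held; there is no plumbing or electrical service). Applying paragraphs (i)–(o): (i) would limit (e) — the reportable unit count is 78, under the 89 limit — but (j) sets (i) aside: (j) operates against (i): the compliance score is 69 points, meeting the 61 points threshold. (k), which would lift (j), does not operate here — the Tier E Certificate is not current. (e) remains available.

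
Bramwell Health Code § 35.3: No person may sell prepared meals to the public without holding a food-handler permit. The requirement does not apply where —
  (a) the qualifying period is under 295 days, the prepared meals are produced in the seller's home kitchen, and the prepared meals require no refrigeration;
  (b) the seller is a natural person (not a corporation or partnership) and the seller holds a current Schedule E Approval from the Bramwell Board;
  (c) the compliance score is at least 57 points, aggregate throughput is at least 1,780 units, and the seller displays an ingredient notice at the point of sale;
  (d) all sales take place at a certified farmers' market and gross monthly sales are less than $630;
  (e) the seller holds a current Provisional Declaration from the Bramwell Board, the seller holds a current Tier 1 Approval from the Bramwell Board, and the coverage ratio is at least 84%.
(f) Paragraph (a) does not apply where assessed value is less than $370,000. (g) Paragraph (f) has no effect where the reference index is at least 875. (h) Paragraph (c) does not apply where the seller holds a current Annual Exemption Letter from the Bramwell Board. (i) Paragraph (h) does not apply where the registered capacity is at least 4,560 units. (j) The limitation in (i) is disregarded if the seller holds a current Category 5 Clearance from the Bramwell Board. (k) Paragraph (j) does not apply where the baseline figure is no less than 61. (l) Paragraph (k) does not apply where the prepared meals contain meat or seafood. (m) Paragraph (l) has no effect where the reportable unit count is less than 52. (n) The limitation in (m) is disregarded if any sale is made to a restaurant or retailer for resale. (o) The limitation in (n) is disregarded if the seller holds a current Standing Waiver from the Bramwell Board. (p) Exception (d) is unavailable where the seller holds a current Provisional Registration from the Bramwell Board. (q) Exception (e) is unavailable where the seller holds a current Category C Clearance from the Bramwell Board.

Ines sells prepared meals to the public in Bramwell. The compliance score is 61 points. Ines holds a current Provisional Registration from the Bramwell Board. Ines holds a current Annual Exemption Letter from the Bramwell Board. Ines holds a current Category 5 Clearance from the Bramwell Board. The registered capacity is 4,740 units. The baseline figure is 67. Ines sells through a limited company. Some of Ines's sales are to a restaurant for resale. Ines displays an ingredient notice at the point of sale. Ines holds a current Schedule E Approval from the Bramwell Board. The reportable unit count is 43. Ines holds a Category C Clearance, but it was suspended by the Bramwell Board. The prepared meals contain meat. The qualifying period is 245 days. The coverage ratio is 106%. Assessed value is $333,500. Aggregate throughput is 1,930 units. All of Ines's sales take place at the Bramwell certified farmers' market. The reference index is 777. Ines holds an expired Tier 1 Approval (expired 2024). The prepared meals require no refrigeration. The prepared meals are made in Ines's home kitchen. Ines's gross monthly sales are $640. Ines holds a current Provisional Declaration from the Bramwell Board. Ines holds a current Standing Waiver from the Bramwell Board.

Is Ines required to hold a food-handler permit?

No — exception (c) applies; Ines is not required to hold a food-handler permit.

All of (a)'s requirements are met (the qualifying period is 245 days, under the 295 days limit; the prepared meals are home-kitchen produced; the prepared meals are shelf-stable). But: (f) is triggered — assessed value is $333,500, less than the $370,000 limit. (g), which would lift (f), is not engaged — the reference index is 777, short of 875. So (a) is unavailable.
Exception (b) requires that the seller is a natural person (not a corporation or partnership); but the seller operates through a limited company, so (b) is unavailable.
Exception (c)'s conditions are all satisfied: the compliance score is 61 points, meeting the 57 points threshold; aggregate throughput is 1,930 units, meeting the 1,780 units threshold; an ingredient notice is displayed. Considering the limiting provisions: (h) would limit (c) — a current Annual Exemption Letter is held — but (i) sets (h) aside: (i) operates against (h): the registered capacity is 4,740 units, meeting the 4,560 units threshold. (j) would limit (i) — a current Category 5 Clearance is held — but (k) sets (j) aside: (k) applies — the baseline figure is 67, meeting the 61 threshold. (l) would limit (k) — the prepared meals contain meat — but (m) sets (l) aside: (m) operates against (l): the reportable unit count is 43, less than the 52 limit. (n) would limit (m) — some sales are to a restaurant for resale — but (o) sets (n) aside: (o) operates against (n): a current Standing Waiver is held. Exception (c) stands.
Exception (d) fails — gross monthly sales are $640, not less than $630.
Exception (e) requires that the seller holds a current Tier 1 Approval from the Bramwell Board; but no current Tier 1 Approval is held, so (e) is unavailable.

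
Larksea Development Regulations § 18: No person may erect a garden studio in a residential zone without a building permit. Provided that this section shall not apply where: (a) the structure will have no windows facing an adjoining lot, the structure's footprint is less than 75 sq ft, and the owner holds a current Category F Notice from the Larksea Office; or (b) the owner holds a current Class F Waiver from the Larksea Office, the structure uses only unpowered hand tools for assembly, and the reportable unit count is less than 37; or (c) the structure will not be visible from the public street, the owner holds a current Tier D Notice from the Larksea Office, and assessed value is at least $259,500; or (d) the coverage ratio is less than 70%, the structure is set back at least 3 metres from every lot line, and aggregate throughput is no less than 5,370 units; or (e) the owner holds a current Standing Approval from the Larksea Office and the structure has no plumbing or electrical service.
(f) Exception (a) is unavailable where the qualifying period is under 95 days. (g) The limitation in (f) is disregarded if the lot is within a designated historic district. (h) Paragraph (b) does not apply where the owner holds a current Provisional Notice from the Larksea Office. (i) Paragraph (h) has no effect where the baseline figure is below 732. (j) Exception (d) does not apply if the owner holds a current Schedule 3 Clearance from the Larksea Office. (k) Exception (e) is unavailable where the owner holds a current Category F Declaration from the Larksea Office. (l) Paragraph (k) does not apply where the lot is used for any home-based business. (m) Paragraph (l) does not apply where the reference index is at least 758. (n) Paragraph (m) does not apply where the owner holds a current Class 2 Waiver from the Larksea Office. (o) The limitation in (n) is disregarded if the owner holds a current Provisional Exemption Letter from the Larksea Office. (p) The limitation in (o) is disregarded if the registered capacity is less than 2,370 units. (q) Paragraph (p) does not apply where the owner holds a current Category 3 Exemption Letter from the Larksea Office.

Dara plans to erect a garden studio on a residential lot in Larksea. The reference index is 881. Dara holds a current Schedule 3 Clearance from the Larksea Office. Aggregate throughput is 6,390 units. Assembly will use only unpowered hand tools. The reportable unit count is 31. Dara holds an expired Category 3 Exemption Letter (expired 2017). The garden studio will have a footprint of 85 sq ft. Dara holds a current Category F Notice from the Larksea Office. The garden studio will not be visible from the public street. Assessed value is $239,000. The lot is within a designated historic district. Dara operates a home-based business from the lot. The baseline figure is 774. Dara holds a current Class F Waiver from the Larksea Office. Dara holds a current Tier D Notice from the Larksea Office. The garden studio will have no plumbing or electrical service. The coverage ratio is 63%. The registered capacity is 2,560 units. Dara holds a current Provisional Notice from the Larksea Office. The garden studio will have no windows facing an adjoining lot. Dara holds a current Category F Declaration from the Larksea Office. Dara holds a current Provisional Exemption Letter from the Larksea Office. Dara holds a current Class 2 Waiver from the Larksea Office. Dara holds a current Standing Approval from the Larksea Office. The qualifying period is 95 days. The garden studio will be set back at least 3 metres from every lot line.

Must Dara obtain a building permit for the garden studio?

Yes — Dara must obtain a building permit.

Exception (a) does not apply: the structure's footprint is 85 sq ft, not less than 75 sq ft.
Exception (b)'s conditions are all satisfied: a current Class F Waiver is held; assembly uses only hand tools; the reportable unit count is 31, less than the 37 limit. But: (h) operates — a current Provisional Notice is held. (i) does not operate here (the baseline figure is 774, not below 732), so (h) stands. Exception (b) does not apply.
Exception (c) requires that assessed value is at least $259,500; but assessed value is $239,000, short of $259,500, so (c) is unavailable.
Exception (d) is satisfied on its face — the coverage ratio is 63%, less than the 70% limit; the setback is at least 3 m on every side; aggregate throughput is 6,390 units, meeting the 5,370 units threshold. But applying paragraph (j): (j) operates — a current Schedule 3 Clearance is held. Exception (d) does not apply.
Exception (e): a current Standing Approval is held; there is no plumbing or electrical service — every condition holds. But: (k) operates against (e): a current Category F Declaration is held. (l) is triggered (a home-based business operates on the lot), but is overridden by (m): (m) operates against (l): the reference index is 881, meeting the 758 threshold. (n) would limit (m) — a current Class 2 Waiver is held — but (o) sets (n) aside: (o) is engaged — a current Provisional Exemption Letter is held. (p), which would lift (o), does not operate here — the registered capacity is 2,560 units, not less than 2,370 units. So (e) is unavailable.
Every exception is unavailable, so the rule governs.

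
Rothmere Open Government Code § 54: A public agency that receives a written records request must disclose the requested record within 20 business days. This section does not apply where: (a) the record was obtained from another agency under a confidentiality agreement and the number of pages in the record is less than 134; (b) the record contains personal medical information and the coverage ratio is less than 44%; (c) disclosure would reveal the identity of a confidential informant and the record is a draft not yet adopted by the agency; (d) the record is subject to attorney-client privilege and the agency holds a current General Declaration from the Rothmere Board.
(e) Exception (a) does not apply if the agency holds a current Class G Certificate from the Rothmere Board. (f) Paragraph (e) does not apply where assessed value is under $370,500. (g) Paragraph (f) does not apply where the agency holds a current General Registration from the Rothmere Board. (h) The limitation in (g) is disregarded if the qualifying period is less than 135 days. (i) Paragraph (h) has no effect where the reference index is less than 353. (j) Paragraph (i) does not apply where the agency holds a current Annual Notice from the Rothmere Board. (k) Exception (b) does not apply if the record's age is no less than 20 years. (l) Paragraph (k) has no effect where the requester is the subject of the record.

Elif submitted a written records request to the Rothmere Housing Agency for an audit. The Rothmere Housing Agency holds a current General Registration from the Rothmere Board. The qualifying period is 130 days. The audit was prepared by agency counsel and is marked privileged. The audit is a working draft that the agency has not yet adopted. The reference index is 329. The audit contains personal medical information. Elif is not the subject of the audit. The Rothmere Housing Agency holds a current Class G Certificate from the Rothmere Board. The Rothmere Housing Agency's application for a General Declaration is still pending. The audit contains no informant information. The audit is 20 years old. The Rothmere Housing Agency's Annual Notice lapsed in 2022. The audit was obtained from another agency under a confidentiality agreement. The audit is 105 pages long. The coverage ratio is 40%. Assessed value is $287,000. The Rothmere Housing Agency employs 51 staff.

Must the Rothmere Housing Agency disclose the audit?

Yes — the Rothmere Housing Agency must disclose the audit.

Exception (a)'s conditions are all satisfied: the audit was obtained under a confidentiality agreement; the number of pages in the record is 105, less than the 134 limit. Turning to paragraphs (e)–(j): (e) is triggered — a current Class G Certificate is held. (f) operates (assessed value is $287,000, under the $370,500 limit), but is overridden by (g): (g) operates against (f): a current General Registration is held. (h) is triggered (the qualifying period is 130 days, less than the 135 days limit), but is overridden by (i): (i) operates against (h): the reference index is 329, less than the 353 limit. (j), which would lift (i), is inapplicable — there is no Annual Notice in force. (a) is therefore removed.
Exception (b): the audit contains personal medical information; the coverage ratio is 40%, less than the 44% limit — every condition holds. But: (k) operates against (b): the record's age is 20 years, meeting the 20 years threshold. (l), which would lift (k), is not triggered — Elif is not the subject of the audit. So (b) is unavailable.
Exception (c) does not apply: the audit contains no informant information.
Exception (d) fails — no current General Declaration is held.
None of the exceptions is available; § 54 applies in full.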